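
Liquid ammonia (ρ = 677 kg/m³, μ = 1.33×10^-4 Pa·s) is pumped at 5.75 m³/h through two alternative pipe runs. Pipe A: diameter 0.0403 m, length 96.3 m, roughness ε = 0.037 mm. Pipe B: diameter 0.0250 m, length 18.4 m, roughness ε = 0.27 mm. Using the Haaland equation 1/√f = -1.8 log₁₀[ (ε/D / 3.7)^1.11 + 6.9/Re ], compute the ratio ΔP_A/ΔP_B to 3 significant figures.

Pipe A: V = Q/A = 0.001597/0.001276 = 1.252 m/s; Re = 2.569e+05; ε/D = 0.000918; Haaland → f = 0.02031; ΔP_A = f(L/D)(ρV²/2) = 2.576e+04 Pa.
Pipe B: V = Q/A = 0.001597/0.0004909 = 3.254 m/s; Re = 4.141e+05; ε/D = 0.0108; Haaland → f = 0.03912; ΔP_B = f(L/D)(ρV²/2) = 1.032e+05 Pa.
ΔP_A/ΔP_B = 2.576e+04/1.032e+05 = 0.250.

ΔP_A/ΔP_B ≈ 0.250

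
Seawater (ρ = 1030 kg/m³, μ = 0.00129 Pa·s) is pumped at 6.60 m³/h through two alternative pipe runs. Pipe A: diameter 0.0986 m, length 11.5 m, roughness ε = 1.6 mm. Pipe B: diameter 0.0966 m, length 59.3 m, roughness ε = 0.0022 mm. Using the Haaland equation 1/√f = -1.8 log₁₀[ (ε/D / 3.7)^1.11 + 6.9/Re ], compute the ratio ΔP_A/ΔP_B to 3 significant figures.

ΔP_A/ΔP_B ≈ 0.318

Pipe A: V = Q/A = 0.001833/0.007636 = 0.2401 m/s; Re = 1.89e+04; ε/D = 0.0162; Haaland → f = 0.04724; ΔP_A = f(L/D)(ρV²/2) = 163.6 Pa.
Pipe B: V = Q/A = 0.001833/0.007329 = 0.2501 m/s; Re = 1.929e+04; ε/D = 2.28e-05; Haaland → f = 0.02601; ΔP_B = f(L/D)(ρV²/2) = 514.6 Pa.
ΔP_A/ΔP_B = 163.6/514.6 = 0.318.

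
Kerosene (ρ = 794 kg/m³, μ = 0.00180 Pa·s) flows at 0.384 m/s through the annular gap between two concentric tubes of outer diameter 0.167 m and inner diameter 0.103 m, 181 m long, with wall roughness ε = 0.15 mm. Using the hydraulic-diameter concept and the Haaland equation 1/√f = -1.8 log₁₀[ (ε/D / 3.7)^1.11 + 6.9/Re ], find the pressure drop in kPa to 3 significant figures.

ΔP ≈ 5.54 kPa

Hydraulic diameter D_h = 4A/P = D_o - D_i = 0.167 - 0.103 = 0.064 m.
Re = ρVD_h/μ = 794·0.384·0.064/0.0018 = 1.084e+04.
ε/D_h = 0.00015/0.064 = 0.00234; Haaland gives 1/√f = -1.8 log₁₀[0.000282+0.000636] = 5.467, so f = 0.03346.
ΔP = f(L/D_h)(ρV²/2) = 0.03346·181/0.064·58.54 = 5540 Pa.
ΔP = 5.54 kPa.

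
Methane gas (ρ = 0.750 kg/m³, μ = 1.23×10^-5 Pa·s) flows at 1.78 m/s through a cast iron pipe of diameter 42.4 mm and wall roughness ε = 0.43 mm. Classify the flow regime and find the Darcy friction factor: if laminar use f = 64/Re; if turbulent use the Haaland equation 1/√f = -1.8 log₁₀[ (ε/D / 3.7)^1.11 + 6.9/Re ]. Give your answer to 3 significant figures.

Re = ρVD/μ = 0.75·1.78·0.0424/1.23e-05 = 4602.
Re > 4000 → turbulent. ε/D = 0.00043/0.0424 = 0.0101; Haaland: 1/√f = -1.8 log₁₀[0.00143 + 0.0015] = 4.559, so f = 0.04811.

f ≈ 0.0481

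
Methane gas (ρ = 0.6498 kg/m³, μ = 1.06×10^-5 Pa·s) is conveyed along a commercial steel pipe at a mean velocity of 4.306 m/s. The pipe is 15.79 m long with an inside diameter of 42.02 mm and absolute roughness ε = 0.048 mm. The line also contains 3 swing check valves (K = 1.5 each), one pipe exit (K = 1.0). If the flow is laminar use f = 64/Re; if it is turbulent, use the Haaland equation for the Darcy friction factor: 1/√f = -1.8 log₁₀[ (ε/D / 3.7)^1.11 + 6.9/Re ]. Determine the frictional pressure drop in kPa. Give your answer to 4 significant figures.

ΔP ≈ 0.1047 kPa

Reynolds number Re = ρVD/μ = 0.6498 · 4.306 · 0.04202 / 1.06e-05 = 1.109e+04.
Re > 4000 → turbulent. Relative roughness ε/D = 4.8e-05/0.04202 = 0.00114. Haaland: 1/√f = -1.8 log₁₀[(0.00114/3.7)^1.11 + 6.9/1.109e+04] = -1.8 log₁₀[0.000127 + 0.000622] = 5.626, so f = 0.03159.
Total minor-loss coefficient ΣK = 3·1.5 + 1·1 = 5.5.
ΔP = [f·L/D + ΣK]·(ρV²/2) = [0.03159·15.79/0.04202 + 5.5]·(0.6498·4.306²/2) = [11.87 + 5.5]·6.024 = 104.7 Pa.
ΔP = 104.7 Pa = 0.1047 kPa.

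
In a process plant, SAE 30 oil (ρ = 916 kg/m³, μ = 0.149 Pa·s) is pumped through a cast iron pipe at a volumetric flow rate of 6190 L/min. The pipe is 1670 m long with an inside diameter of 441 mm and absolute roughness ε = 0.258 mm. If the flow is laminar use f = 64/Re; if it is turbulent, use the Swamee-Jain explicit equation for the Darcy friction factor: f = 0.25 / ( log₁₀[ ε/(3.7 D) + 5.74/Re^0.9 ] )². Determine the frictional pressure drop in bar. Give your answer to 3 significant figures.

Q = 6190 L/min = 6190/60000 = 0.1032 m³/s.
Cross-sectional area A = πD²/4 = π(0.441)²/4 = 0.1527 m²; mean velocity V = Q/A = 0.1032/0.1527 = 0.6754 m/s.
Reynolds number Re = ρVD/μ = 916 · 0.6754 · 0.441 / 0.149 = 1831.
Re < 2300 → laminar flow, so f = 64/Re = 64/1831 = 0.03495 (the turbulent correlation is not needed).
Darcy-Weisbach: ΔP = f(L/D)(ρV²/2) = 0.03495·(1670/0.441)·(916·0.6754²/2) = 0.03495·3787·208.9 = 2.765e+04 Pa.
ΔP = 2.765e+04 Pa = 0.277 bar.

ΔP ≈ 0.277 bar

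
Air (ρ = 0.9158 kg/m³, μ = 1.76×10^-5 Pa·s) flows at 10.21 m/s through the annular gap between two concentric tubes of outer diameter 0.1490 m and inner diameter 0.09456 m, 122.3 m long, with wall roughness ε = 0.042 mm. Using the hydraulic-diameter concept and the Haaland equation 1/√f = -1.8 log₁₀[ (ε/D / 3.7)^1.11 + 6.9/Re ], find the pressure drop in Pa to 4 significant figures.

ΔP ≈ 2711 Pa

Hydraulic diameter D_h = 4A/P = D_o - D_i = 0.149 - 0.09456 = 0.05444 m.
Re = ρVD_h/μ = 0.9158·10.21·0.05444/1.76e-05 = 2.892e+04.
ε/D_h = 4.2e-05/0.05444 = 0.000771; Haaland gives 1/√f = -1.8 log₁₀[8.21e-05+0.000239] = 6.289, so f = 0.02528.
ΔP = f(L/D_h)(ρV²/2) = 0.02528·122.3/0.05444·47.73 = 2711 Pa.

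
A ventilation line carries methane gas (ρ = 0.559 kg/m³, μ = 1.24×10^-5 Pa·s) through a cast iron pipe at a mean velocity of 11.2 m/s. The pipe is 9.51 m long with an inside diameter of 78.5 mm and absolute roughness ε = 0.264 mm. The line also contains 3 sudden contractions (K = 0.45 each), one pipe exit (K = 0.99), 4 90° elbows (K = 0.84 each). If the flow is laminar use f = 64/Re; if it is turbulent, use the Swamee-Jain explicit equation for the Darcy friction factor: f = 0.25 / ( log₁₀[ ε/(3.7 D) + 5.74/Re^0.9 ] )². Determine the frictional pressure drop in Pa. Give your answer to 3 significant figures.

ΔP ≈ 328 Pa

Reynolds number Re = ρVD/μ = 0.559 · 11.2 · 0.0785 / 1.24e-05 = 3.963e+04.
Re > 4000 → turbulent. Relative roughness ε/D = 0.000264/0.0785 = 0.00336. Swamee-Jain: f = 0.25/(log₁₀[0.00336/3.7 + 5.74/3.963e+04^0.9])² = 0.25/(log₁₀[0.000909 + 0.000417])² = 0.25/(-2.877)² = 0.0302.
Total minor-loss coefficient ΣK = 3·0.45 + 1·0.99 + 4·0.84 = 5.7.
ΔP = [f·L/D + ΣK]·(ρV²/2) = [0.0302·9.51/0.0785 + 5.7]·(0.559·11.2²/2) = [3.658 + 5.7]·35.06 = 328.1 Pa.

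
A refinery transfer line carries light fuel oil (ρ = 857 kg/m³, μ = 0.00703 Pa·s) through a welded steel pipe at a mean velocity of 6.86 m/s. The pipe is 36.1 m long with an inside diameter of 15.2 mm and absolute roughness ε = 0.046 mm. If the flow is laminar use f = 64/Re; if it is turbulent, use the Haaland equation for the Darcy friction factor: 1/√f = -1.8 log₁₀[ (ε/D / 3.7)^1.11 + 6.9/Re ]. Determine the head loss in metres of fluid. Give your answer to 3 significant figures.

Reynolds number Re = ρVD/μ = 857 · 6.86 · 0.0152 / 0.00703 = 1.271e+04.
Re > 4000 → turbulent. Relative roughness ε/D = 4.6e-05/0.0152 = 0.00303. Haaland: 1/√f = -1.8 log₁₀[(0.00303/3.7)^1.11 + 6.9/1.271e+04] = -1.8 log₁₀[0.000374 + 0.000543] = 5.468, so f = 0.03345.
Darcy-Weisbach: ΔP = f(L/D)(ρV²/2) = 0.03345·(36.1/0.0152)·(857·6.86²/2) = 0.03345·2375·2.017e+04 = 1.602e+06 Pa.
Head loss h_f = ΔP/(ρg) = 1.602e+06/(857·9.81) = 191 m.

h_f ≈ 191 m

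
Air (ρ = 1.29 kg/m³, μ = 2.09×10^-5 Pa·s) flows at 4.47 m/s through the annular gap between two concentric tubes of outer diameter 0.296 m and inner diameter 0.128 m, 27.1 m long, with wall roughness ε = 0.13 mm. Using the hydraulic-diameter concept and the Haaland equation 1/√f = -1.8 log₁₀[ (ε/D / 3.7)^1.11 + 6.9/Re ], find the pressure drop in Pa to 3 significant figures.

Hydraulic diameter D_h = 4A/P = D_o - D_i = 0.296 - 0.128 = 0.168 m.
Re = ρVD_h/μ = 1.29·4.47·0.168/2.09e-05 = 4.635e+04.
ε/D_h = 0.00013/0.168 = 0.000774; Haaland gives 1/√f = -1.8 log₁₀[8.24e-05+0.000149] = 6.545, so f = 0.02335.
ΔP = f(L/D_h)(ρV²/2) = 0.02335·27.1/0.168·12.89 = 48.53 Pa.

ΔP ≈ 48.5 Pa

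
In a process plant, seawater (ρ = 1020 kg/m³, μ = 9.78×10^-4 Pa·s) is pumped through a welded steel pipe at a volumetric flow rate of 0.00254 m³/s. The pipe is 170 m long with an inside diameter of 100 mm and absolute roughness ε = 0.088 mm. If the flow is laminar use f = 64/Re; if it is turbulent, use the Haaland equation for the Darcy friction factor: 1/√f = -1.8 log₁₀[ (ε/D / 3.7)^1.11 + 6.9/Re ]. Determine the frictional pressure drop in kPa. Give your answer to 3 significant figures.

ΔP ≈ 2.25 kPa

Cross-sectional area A = πD²/4 = π(0.1)²/4 = 0.007854 m²; mean velocity V = Q/A = 0.00254/0.007854 = 0.3234 m/s.
Reynolds number Re = ρVD/μ = 1020 · 0.3234 · 0.1 / 0.000978 = 3.373e+04.
Re > 4000 → turbulent. Relative roughness ε/D = 8.8e-05/0.1 = 0.00088. Haaland: 1/√f = -1.8 log₁₀[(0.00088/3.7)^1.11 + 6.9/3.373e+04] = -1.8 log₁₀[9.5e-05 + 0.000205] = 6.342, so f = 0.02486.
Darcy-Weisbach: ΔP = f(L/D)(ρV²/2) = 0.02486·(170/0.1)·(1020·0.3234²/2) = 0.02486·1700·53.34 = 2254 Pa.
ΔP = 2254 Pa = 2.25 kPa.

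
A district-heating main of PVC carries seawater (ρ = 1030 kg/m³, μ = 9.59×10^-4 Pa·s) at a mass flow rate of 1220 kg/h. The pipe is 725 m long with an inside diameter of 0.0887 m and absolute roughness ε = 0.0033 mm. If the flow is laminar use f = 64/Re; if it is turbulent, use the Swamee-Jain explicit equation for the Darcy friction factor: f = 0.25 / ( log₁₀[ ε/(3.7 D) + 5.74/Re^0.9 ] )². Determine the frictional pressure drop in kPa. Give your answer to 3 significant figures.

ṁ = 1220 kg/h = 1220/3600 = 0.3389 kg/s.
A = πD²/4 = π(0.0887)²/4 = 0.006179 m²; mean velocity V = ṁ/(ρA) = 0.3389/(1030 · 0.006179) = 0.05325 m/s.
Reynolds number Re = ρVD/μ = 1030 · 0.05325 · 0.0887 / 0.000959 = 5073.
Re > 4000 → turbulent. Relative roughness ε/D = 3.3e-06/0.0887 = 3.72e-05. Swamee-Jain: f = 0.25/(log₁₀[3.72e-05/3.7 + 5.74/5073^0.9])² = 0.25/(log₁₀[1.01e-05 + 0.00266])² = 0.25/(-2.574)² = 0.03773.
Darcy-Weisbach: ΔP = f(L/D)(ρV²/2) = 0.03773·(725/0.0887)·(1030·0.05325²/2) = 0.03773·8174·1.46 = 450.3 Pa.
ΔP = 450.3 Pa = 0.450 kPa.

ΔP ≈ 0.450 kPa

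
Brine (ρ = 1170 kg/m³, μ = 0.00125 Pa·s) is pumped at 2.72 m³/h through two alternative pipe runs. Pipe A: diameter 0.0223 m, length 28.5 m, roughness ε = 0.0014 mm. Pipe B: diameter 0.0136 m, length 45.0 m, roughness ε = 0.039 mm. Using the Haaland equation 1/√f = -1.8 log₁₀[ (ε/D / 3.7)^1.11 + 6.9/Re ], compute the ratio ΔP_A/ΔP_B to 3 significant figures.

ΔP_A/ΔP_B ≈ 0.0423

Pipe A: V = Q/A = 0.0007556/0.0003906 = 1.934 m/s; Re = 4.038e+04; ε/D = 6.28e-05; Haaland → f = 0.02189; ΔP_A = f(L/D)(ρV²/2) = 6.126e+04 Pa.
Pipe B: V = Q/A = 0.0007556/0.0001453 = 5.201 m/s; Re = 6.621e+04; ε/D = 0.00287; Haaland → f = 0.02766; ΔP_B = f(L/D)(ρV²/2) = 1.448e+06 Pa.
ΔP_A/ΔP_B = 6.126e+04/1.448e+06 = 0.0423.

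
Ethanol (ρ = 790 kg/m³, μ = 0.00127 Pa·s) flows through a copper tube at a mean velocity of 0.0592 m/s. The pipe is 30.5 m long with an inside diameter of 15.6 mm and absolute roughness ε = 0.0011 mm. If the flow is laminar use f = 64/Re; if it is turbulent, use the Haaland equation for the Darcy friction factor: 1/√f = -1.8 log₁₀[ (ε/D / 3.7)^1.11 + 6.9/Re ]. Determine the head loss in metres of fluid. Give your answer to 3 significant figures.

Reynolds number Re = ρVD/μ = 790 · 0.0592 · 0.0156 / 0.00127 = 574.5.
Re < 2300 → laminar flow, so f = 64/Re = 64/574.5 = 0.1114 (the turbulent correlation is not needed).
Darcy-Weisbach: ΔP = f(L/D)(ρV²/2) = 0.1114·(30.5/0.0156)·(790·0.0592²/2) = 0.1114·1955·1.384 = 301.5 Pa.
Head loss h_f = ΔP/(ρg) = 301.5/(790·9.81) = 0.0389 m.

h_f ≈ 0.0389 m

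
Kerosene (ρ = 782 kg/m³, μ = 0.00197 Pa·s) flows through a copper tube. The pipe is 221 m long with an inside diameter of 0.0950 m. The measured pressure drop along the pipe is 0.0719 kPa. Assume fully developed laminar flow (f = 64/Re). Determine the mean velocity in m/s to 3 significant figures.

V ≈ 0.0466 m/s

For laminar flow, f = 64/Re with Re = ρVD/μ, so Darcy-Weisbach reduces to ΔP = 32μLV/D². Solving for V: V = ΔP·D²/(32μL) = 71.9·(0.095)²/(32·0.00197·221) = 0.04658 m/s.
Check: Re = ρVD/μ = 782·0.04658·0.095/0.00197 = 1756 < 2300, so the laminar assumption holds.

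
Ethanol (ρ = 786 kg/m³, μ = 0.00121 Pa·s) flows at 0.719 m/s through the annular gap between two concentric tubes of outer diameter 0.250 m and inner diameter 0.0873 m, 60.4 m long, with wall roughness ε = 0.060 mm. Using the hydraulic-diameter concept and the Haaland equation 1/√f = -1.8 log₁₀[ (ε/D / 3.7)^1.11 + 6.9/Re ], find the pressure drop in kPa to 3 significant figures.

Hydraulic diameter D_h = 4A/P = D_o - D_i = 0.25 - 0.0873 = 0.1627 m.
Re = ρVD_h/μ = 786·0.719·0.1627/0.00121 = 7.599e+04.
ε/D_h = 6e-05/0.1627 = 0.000369; Haaland gives 1/√f = -1.8 log₁₀[3.62e-05+9.08e-05] = 7.013, so f = 0.02033.
ΔP = f(L/D_h)(ρV²/2) = 0.02033·60.4/0.1627·203.2 = 1533 Pa.
ΔP = 1.53 kPa.

ΔP ≈ 1.53 kPa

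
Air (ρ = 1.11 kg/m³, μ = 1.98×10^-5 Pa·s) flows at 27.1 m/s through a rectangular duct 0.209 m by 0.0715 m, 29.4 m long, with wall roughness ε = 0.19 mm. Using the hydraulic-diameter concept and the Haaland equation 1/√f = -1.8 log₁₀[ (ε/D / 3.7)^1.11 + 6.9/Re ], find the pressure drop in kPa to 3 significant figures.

ΔP ≈ 2.68 kPa

Hydraulic diameter D_h = 4A/P = 4·(0.209·0.0715)/(2·(0.209+0.0715)) = 0.05977/0.561 = 0.1065 m.
Re = ρVD_h/μ = 1.11·27.1·0.1065/1.98e-05 = 1.619e+05.
ε/D_h = 0.00019/0.1065 = 0.00178; Haaland gives 1/√f = -1.8 log₁₀[0.000208+4.26e-05] = 6.482, so f = 0.0238.
ΔP = f(L/D_h)(ρV²/2) = 0.0238·29.4/0.1065·407.6 = 2677 Pa.
ΔP = 2.68 kPa.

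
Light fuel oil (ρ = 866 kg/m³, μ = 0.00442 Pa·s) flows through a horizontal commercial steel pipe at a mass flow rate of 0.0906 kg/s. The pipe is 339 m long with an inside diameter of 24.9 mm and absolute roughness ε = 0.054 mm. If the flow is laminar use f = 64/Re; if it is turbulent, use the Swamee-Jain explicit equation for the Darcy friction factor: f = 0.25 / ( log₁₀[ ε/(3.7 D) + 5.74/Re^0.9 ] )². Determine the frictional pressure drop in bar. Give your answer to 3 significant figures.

ΔP ≈ 0.166 bar

A = πD²/4 = π(0.0249)²/4 = 0.000487 m²; mean velocity V = ṁ/(ρA) = 0.0906/(866 · 0.000487) = 0.2148 m/s.
Reynolds number Re = ρVD/μ = 866 · 0.2148 · 0.0249 / 0.00442 = 1048.
Re < 2300 → laminar flow, so f = 64/Re = 64/1048 = 0.06106 (the turbulent correlation is not needed).
Darcy-Weisbach: ΔP = f(L/D)(ρV²/2) = 0.06106·(339/0.0249)·(866·0.2148²/2) = 0.06106·1.361e+04·19.99 = 1.661e+04 Pa.
ΔP = 1.661e+04 Pa = 0.166 bar.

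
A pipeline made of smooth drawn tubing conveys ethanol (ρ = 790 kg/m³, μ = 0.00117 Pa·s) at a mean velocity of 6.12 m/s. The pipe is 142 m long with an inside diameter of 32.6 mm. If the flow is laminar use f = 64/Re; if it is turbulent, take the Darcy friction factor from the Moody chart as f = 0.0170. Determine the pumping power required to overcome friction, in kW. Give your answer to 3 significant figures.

P ≈ 5.60 kW

Reynolds number Re = ρVD/μ = 790 · 6.12 · 0.0326 / 0.00117 = 1.347e+05.
Re > 4000 → turbulent; use the Moody-chart value f = 0.0170.
Darcy-Weisbach: ΔP = f(L/D)(ρV²/2) = 0.017·(142/0.0326)·(790·6.12²/2) = 0.017·4356·1.479e+04 = 1.096e+06 Pa.
Q = V·A = 6.12·0.0008347 = 0.005108 m³/s.
Pumping power P = QΔP = 0.005108·1.096e+06 = 5596 W = 5.60 kW.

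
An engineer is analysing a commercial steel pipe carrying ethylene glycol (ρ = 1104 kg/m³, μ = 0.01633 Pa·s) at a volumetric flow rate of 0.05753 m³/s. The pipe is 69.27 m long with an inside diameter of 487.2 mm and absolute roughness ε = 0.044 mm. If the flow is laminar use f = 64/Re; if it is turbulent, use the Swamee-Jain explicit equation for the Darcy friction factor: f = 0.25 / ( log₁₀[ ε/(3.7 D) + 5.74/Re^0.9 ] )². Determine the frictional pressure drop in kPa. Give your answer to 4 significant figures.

ΔP ≈ 0.2317 kPa

Cross-sectional area A = πD²/4 = π(0.4872)²/4 = 0.1864 m²; mean velocity V = Q/A = 0.05753/0.1864 = 0.3086 m/s.
Reynolds number Re = ρVD/μ = 1104 · 0.3086 · 0.4872 / 0.0163 = 1.016e+04.
Re > 4000 → turbulent. Relative roughness ε/D = 4.4e-05/0.4872 = 9.03e-05. Swamee-Jain: f = 0.25/(log₁₀[9.03e-05/3.7 + 5.74/1.016e+04^0.9])² = 0.25/(log₁₀[2.44e-05 + 0.00142])² = 0.25/(-2.84)² = 0.03099.
Darcy-Weisbach: ΔP = f(L/D)(ρV²/2) = 0.03099·(69.27/0.4872)·(1104·0.3086²/2) = 0.03099·142.2·52.57 = 231.7 Pa.
ΔP = 231.7 Pa = 0.2317 kPa.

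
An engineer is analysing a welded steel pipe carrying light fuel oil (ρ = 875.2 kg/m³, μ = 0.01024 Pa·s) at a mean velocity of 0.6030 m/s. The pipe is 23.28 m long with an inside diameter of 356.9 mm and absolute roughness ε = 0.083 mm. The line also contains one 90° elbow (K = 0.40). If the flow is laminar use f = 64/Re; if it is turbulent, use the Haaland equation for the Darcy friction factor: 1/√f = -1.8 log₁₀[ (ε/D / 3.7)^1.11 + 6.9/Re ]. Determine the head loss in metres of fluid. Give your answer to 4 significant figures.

h_f ≈ 0.03966 m

Reynolds number Re = ρVD/μ = 875.2 · 0.603 · 0.3569 / 0.0102 = 1.839e+04.
Re > 4000 → turbulent. Relative roughness ε/D = 8.3e-05/0.3569 = 0.000233. Haaland: 1/√f = -1.8 log₁₀[(0.000233/3.7)^1.11 + 6.9/1.839e+04] = -1.8 log₁₀[2.17e-05 + 0.000375] = 6.123, so f = 0.02668.
Total minor-loss coefficient ΣK = 1·0.4 = 0.4.
ΔP = [f·L/D + ΣK]·(ρV²/2) = [0.02668·23.28/0.3569 + 0.4]·(875.2·0.603²/2) = [1.74 + 0.4]·159.1 = 340.5 Pa.
Head loss h_f = ΔP/(ρg) = 340.5/(875.2·9.81) = 0.03966 m.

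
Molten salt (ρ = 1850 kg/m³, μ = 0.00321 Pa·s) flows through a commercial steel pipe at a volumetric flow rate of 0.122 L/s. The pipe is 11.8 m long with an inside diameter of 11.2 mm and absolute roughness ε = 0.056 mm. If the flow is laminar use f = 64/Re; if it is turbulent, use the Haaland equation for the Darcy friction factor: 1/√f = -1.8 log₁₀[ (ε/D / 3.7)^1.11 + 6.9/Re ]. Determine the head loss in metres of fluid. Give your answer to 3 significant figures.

Q = 0.122 L/s = 0.122/1000 = 0.000122 m³/s.
Cross-sectional area A = πD²/4 = π(0.0112)²/4 = 9.852e-05 m²; mean velocity V = Q/A = 0.000122/9.852e-05 = 1.238 m/s.
Reynolds number Re = ρVD/μ = 1850 · 1.238 · 0.0112 / 0.00321 = 7993.
Re > 4000 → turbulent. Relative roughness ε/D = 5.6e-05/0.0112 = 0.005. Haaland: 1/√f = -1.8 log₁₀[(0.005/3.7)^1.11 + 6.9/7993] = -1.8 log₁₀[0.000653 + 0.000863] = 5.074, so f = 0.03884.
Darcy-Weisbach: ΔP = f(L/D)(ρV²/2) = 0.03884·(11.8/0.0112)·(1850·1.238²/2) = 0.03884·1054·1418 = 5.804e+04 Pa.
Head loss h_f = ΔP/(ρg) = 5.804e+04/(1850·9.81) = 3.20 m.

h_f ≈ 3.20 m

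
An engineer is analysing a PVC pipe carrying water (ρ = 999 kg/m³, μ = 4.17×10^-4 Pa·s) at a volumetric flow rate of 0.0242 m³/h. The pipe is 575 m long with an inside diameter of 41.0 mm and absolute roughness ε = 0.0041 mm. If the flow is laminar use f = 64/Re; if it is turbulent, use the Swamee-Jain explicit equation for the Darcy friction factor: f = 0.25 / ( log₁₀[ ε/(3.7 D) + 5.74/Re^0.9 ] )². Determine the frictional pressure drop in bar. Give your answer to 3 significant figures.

Q = 0.0242 m³/h = 0.0242/3600 = 6.722e-06 m³/s.
Cross-sectional area A = πD²/4 = π(0.041)²/4 = 0.00132 m²; mean velocity V = Q/A = 6.722e-06/0.00132 = 0.005092 m/s.
Reynolds number Re = ρVD/μ = 999 · 0.005092 · 0.041 / 0.000417 = 500.1.
Re < 2300 → laminar flow, so f = 64/Re = 64/500.1 = 0.128 (the turbulent correlation is not needed).
Darcy-Weisbach: ΔP = f(L/D)(ρV²/2) = 0.128·(575/0.041)·(999·0.005092²/2) = 0.128·1.402e+04·0.01295 = 23.24 Pa.
ΔP = 23.24 Pa = 2.32×10^-4 bar.

ΔP ≈ 2.32×10^-4 bar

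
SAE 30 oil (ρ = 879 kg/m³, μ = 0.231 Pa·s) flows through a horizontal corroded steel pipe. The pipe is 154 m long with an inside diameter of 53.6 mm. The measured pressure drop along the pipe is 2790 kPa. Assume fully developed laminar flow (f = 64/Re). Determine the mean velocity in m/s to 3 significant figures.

V ≈ 7.04 m/s

For laminar flow, f = 64/Re with Re = ρVD/μ, so Darcy-Weisbach reduces to ΔP = 32μLV/D². Solving for V: V = ΔP·D²/(32μL) = 2.79e+06·(0.0536)²/(32·0.231·154) = 7.041 m/s.
Check: Re = ρVD/μ = 879·7.041·0.0536/0.231 = 1436 < 2300, so the laminar assumption holds.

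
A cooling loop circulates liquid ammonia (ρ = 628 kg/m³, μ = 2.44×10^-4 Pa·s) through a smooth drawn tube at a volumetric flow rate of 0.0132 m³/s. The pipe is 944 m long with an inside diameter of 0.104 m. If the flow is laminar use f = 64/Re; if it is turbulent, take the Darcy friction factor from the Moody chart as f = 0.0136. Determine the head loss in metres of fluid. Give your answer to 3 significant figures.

h_f ≈ 15.2 m

Cross-sectional area A = πD²/4 = π(0.104)²/4 = 0.008495 m²; mean velocity V = Q/A = 0.0132/0.008495 = 1.554 m/s.
Reynolds number Re = ρVD/μ = 628 · 1.554 · 0.104 / 0.000244 = 4.159e+05.
Re > 4000 → turbulent; use the Moody-chart value f = 0.0136.
Darcy-Weisbach: ΔP = f(L/D)(ρV²/2) = 0.0136·(944/0.104)·(628·1.554²/2) = 0.0136·9077·758.2 = 9.359e+04 Pa.
Head loss h_f = ΔP/(ρg) = 9.359e+04/(628·9.81) = 15.2 m.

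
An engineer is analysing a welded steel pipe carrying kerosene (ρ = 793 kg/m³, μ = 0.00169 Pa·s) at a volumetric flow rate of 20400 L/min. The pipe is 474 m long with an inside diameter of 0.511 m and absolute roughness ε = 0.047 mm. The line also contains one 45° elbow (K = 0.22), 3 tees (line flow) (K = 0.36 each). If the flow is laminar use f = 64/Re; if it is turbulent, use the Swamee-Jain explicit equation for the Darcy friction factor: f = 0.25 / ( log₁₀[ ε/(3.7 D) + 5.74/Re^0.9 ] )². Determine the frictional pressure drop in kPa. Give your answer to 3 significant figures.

Q = 20400 L/min = 20400/60000 = 0.34 m³/s.
Cross-sectional area A = πD²/4 = π(0.511)²/4 = 0.2051 m²; mean velocity V = Q/A = 0.34/0.2051 = 1.658 m/s.
Reynolds number Re = ρVD/μ = 793 · 1.658 · 0.511 / 0.00169 = 3.975e+05.
Re > 4000 → turbulent. Relative roughness ε/D = 4.7e-05/0.511 = 9.2e-05. Swamee-Jain: f = 0.25/(log₁₀[9.2e-05/3.7 + 5.74/3.975e+05^0.9])² = 0.25/(log₁₀[2.49e-05 + 5.24e-05])² = 0.25/(-4.112)² = 0.01479.
Total minor-loss coefficient ΣK = 1·0.22 + 3·0.36 = 1.3.
ΔP = [f·L/D + ΣK]·(ρV²/2) = [0.01479·474/0.511 + 1.3]·(793·1.658²/2) = [13.72 + 1.3]·1090 = 1.636e+04 Pa.
ΔP = 1.636e+04 Pa = 16.4 kPa.

ΔP ≈ 16.4 kPa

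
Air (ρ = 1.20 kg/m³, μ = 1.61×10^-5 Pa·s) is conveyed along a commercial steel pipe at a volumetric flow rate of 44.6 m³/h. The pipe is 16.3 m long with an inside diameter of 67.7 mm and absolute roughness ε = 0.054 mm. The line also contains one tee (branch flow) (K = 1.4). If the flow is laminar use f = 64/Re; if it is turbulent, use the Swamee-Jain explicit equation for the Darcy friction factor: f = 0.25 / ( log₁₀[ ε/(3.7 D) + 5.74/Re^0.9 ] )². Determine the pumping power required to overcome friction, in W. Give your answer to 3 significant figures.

Q = 44.6 m³/h = 44.6/3600 = 0.01239 m³/s.
Cross-sectional area A = πD²/4 = π(0.0677)²/4 = 0.0036 m²; mean velocity V = Q/A = 0.01239/0.0036 = 3.442 m/s.
Reynolds number Re = ρVD/μ = 1.2 · 3.442 · 0.0677 / 1.61e-05 = 1.737e+04.
Re > 4000 → turbulent. Relative roughness ε/D = 5.4e-05/0.0677 = 0.000798. Swamee-Jain: f = 0.25/(log₁₀[0.000798/3.7 + 5.74/1.737e+04^0.9])² = 0.25/(log₁₀[0.000216 + 0.000877])² = 0.25/(-2.961)² = 0.02851.
Total minor-loss coefficient ΣK = 1·1.4 = 1.4.
ΔP = [f·L/D + ΣK]·(ρV²/2) = [0.02851·16.3/0.0677 + 1.4]·(1.2·3.442²/2) = [6.863 + 1.4]·7.107 = 58.73 Pa.
Pumping power P = QΔP = 0.01239·58.73 = 0.7276 W = 0.728 W.

P ≈ 0.728 W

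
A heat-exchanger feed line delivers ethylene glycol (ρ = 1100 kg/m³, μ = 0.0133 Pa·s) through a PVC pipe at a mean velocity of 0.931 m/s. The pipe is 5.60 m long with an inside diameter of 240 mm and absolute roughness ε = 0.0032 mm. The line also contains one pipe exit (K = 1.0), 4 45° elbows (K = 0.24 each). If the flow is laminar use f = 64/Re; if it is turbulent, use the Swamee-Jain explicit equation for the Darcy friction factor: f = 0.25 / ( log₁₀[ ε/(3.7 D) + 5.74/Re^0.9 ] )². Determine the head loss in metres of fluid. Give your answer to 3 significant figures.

h_f ≈ 0.114 m

Reynolds number Re = ρVD/μ = 1100 · 0.931 · 0.24 / 0.0133 = 1.848e+04.
Re > 4000 → turbulent. Relative roughness ε/D = 3.2e-06/0.24 = 1.33e-05. Swamee-Jain: f = 0.25/(log₁₀[1.33e-05/3.7 + 5.74/1.848e+04^0.9])² = 0.25/(log₁₀[3.6e-06 + 0.00083])² = 0.25/(-3.079)² = 0.02637.
Total minor-loss coefficient ΣK = 1·1 + 4·0.24 = 1.96.
ΔP = [f·L/D + ΣK]·(ρV²/2) = [0.02637·5.6/0.24 + 1.96]·(1100·0.931²/2) = [0.6152 + 1.96]·476.7 = 1228 Pa.
Head loss h_f = ΔP/(ρg) = 1228/(1100·9.81) = 0.114 m.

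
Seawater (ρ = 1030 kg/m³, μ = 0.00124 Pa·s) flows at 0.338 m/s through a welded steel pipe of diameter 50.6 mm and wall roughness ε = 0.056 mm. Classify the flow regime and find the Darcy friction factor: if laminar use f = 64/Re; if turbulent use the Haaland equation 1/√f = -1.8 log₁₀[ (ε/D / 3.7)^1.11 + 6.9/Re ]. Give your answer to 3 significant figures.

Re = ρVD/μ = 1030·0.338·0.0506/0.00124 = 1.421e+04.
Re > 4000 → turbulent. ε/D = 5.6e-05/0.0506 = 0.00111; Haaland: 1/√f = -1.8 log₁₀[0.000123 + 0.000486] = 5.789, so f = 0.02984.

f ≈ 0.0298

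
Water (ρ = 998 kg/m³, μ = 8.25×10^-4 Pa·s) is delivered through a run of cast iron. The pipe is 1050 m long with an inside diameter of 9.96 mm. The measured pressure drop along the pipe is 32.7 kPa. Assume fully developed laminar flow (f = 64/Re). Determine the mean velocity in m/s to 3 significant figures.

V ≈ 0.117 m/s

For laminar flow, f = 64/Re with Re = ρVD/μ, so Darcy-Weisbach reduces to ΔP = 32μLV/D². Solving for V: V = ΔP·D²/(32μL) = 3.27e+04·(0.00996)²/(32·0.000825·1050) = 0.117 m/s.
Check: Re = ρVD/μ = 998·0.117·0.00996/0.000825 = 1410 < 2300, so the laminar assumption holds.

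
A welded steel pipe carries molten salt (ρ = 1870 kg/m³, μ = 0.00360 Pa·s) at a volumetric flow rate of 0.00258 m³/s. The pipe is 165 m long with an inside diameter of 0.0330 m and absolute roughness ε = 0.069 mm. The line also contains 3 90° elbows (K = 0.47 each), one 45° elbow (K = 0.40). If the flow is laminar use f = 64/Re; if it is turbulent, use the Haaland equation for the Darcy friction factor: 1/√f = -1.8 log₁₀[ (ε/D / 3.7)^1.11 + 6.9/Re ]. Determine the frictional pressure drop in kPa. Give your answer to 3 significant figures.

Cross-sectional area A = πD²/4 = π(0.033)²/4 = 0.0008553 m²; mean velocity V = Q/A = 0.00258/0.0008553 = 3.016 m/s.
Reynolds number Re = ρVD/μ = 1870 · 3.016 · 0.033 / 0.0036 = 5.171e+04.
Re > 4000 → turbulent. Relative roughness ε/D = 6.9e-05/0.033 = 0.00209. Haaland: 1/√f = -1.8 log₁₀[(0.00209/3.7)^1.11 + 6.9/5.171e+04] = -1.8 log₁₀[0.000248 + 0.000133] = 6.153, so f = 0.02641.
Total minor-loss coefficient ΣK = 3·0.47 + 1·0.4 = 1.81.
ΔP = [f·L/D + ΣK]·(ρV²/2) = [0.02641·165/0.033 + 1.81]·(1870·3.016²/2) = [132.1 + 1.81]·8508 = 1.139e+06 Pa.
ΔP = 1.139e+06 Pa = 1140 kPa.

ΔP ≈ 1140 kPa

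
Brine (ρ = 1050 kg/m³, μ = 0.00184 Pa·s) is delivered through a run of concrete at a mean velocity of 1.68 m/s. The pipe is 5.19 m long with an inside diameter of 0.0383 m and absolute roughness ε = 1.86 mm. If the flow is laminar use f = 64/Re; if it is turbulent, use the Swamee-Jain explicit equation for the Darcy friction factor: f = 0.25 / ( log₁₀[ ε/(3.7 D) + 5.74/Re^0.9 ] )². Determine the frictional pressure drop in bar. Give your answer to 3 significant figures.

Reynolds number Re = ρVD/μ = 1050 · 1.68 · 0.0383 / 0.00184 = 3.672e+04.
Re > 4000 → turbulent. Relative roughness ε/D = 0.00186/0.0383 = 0.0486. Swamee-Jain: f = 0.25/(log₁₀[0.0486/3.7 + 5.74/3.672e+04^0.9])² = 0.25/(log₁₀[0.0131 + 0.000447])² = 0.25/(-1.867)² = 0.0717.
Darcy-Weisbach: ΔP = f(L/D)(ρV²/2) = 0.0717·(5.19/0.0383)·(1050·1.68²/2) = 0.0717·135.5·1482 = 1.44e+04 Pa.
ΔP = 1.44e+04 Pa = 0.144 bar.

ΔP ≈ 0.144 bar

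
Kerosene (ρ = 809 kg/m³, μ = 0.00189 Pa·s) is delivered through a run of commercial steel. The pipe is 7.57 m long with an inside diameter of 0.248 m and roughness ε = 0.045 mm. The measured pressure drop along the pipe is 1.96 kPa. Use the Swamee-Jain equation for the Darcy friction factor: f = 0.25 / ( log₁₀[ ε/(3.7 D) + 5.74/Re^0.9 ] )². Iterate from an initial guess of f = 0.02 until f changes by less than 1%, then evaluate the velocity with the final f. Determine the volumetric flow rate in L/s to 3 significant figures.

Q ≈ 152 L/s

Rearranging Darcy-Weisbach: V = √(2·ΔP·D/(f·L·ρ)). With ε/D = 4.5e-05/0.248 = 0.000181, iterate starting from f = 0.02:
  f = 0.02 → V = √(2·1960·0.248/(0.02·7.57·809)) = 2.817 m/s; Re = ρVD/μ = 2.991e+05; f → 0.01616
  f = 0.01616 → V = 3.134 m/s; Re = 3.327e+05; f → 0.01597
  f = 0.01597 → V = 3.153 m/s; Re = 3.347e+05; f → 0.01596
Converged (Δf/f < 1%). With the final f = 0.01596: V = √(2·1960·0.248/(0.01596·7.57·809)) = 3.154 m/s.
Q = V·A = 3.154·(π/4·0.248²) = 0.1523 m³/s = 152 L/s.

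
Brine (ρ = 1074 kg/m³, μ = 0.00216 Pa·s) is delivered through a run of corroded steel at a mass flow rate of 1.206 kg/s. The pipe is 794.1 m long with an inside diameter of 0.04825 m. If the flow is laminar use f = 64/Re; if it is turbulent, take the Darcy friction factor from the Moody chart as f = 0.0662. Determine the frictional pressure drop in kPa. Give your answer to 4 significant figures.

ΔP ≈ 220.7 kPa

A = πD²/4 = π(0.04825)²/4 = 0.001828 m²; mean velocity V = ṁ/(ρA) = 1.206/(1074 · 0.001828) = 0.6141 m/s.
Reynolds number Re = ρVD/μ = 1074 · 0.6141 · 0.04825 / 0.00216 = 1.473e+04.
Re > 4000 → turbulent; use the Moody-chart value f = 0.0662.
Darcy-Weisbach: ΔP = f(L/D)(ρV²/2) = 0.0662·(794.1/0.04825)·(1074·0.6141²/2) = 0.0662·1.646e+04·202.5 = 2.207e+05 Pa.
ΔP = 2.207e+05 Pa = 220.7 kPa.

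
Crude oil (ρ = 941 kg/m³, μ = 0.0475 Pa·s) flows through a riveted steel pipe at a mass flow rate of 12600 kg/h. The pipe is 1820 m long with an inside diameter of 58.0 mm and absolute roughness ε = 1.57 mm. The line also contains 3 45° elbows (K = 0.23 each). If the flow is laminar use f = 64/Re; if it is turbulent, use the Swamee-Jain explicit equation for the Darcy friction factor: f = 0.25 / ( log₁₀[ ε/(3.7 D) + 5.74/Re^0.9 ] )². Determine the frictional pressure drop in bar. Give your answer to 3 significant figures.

ΔP ≈ 11.6 bar

ṁ = 12600 kg/h = 12600/3600 = 3.5 kg/s.
A = πD²/4 = π(0.058)²/4 = 0.002642 m²; mean velocity V = ṁ/(ρA) = 3.5/(941 · 0.002642) = 1.408 m/s.
Reynolds number Re = ρVD/μ = 941 · 1.408 · 0.058 / 0.0475 = 1618.
Re < 2300 → laminar flow, so f = 64/Re = 64/1618 = 0.03957 (the turbulent correlation is not needed).
Total minor-loss coefficient ΣK = 3·0.23 = 0.69.
ΔP = [f·L/D + ΣK]·(ρV²/2) = [0.03957·1820/0.058 + 0.69]·(941·1.408²/2) = [1242 + 0.69]·932.4 = 1.158e+06 Pa.
ΔP = 1.158e+06 Pa = 11.6 bar.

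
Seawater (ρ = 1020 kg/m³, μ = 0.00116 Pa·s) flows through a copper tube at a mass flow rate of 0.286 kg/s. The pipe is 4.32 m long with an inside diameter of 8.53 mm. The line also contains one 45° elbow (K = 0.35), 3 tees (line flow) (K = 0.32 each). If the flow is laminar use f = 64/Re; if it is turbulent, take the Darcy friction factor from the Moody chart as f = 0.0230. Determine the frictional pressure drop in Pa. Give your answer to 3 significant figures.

ΔP ≈ 159000 Pa

A = πD²/4 = π(0.00853)²/4 = 5.715e-05 m²; mean velocity V = ṁ/(ρA) = 0.286/(1020 · 5.715e-05) = 4.907 m/s.
Reynolds number Re = ρVD/μ = 1020 · 4.907 · 0.00853 / 0.00116 = 3.68e+04.
Re > 4000 → turbulent; use the Moody-chart value f = 0.0230.
Total minor-loss coefficient ΣK = 1·0.35 + 3·0.32 = 1.31.
ΔP = [f·L/D + ΣK]·(ρV²/2) = [0.023·4.32/0.00853 + 1.31]·(1020·4.907²/2) = [11.65 + 1.31]·1.228e+04 = 1.591e+05 Pa.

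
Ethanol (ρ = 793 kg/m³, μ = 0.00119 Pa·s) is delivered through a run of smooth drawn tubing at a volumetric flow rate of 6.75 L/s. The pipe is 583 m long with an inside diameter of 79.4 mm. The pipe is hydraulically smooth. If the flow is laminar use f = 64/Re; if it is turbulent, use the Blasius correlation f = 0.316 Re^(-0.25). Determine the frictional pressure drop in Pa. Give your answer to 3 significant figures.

ΔP ≈ 104000 Pa

Q = 6.75 L/s = 6.75/1000 = 0.00675 m³/s.
Cross-sectional area A = πD²/4 = π(0.0794)²/4 = 0.004951 m²; mean velocity V = Q/A = 0.00675/0.004951 = 1.363 m/s.
Reynolds number Re = ρVD/μ = 793 · 1.363 · 0.0794 / 0.00119 = 7.213e+04.
Re > 4000 → turbulent. Smooth-pipe (Blasius): f = 0.316 Re^(-0.25) = 0.316/(7.213e+04)^0.25 = 0.01928.
Darcy-Weisbach: ΔP = f(L/D)(ρV²/2) = 0.01928·(583/0.0794)·(793·1.363²/2) = 0.01928·7343·736.9 = 1.043e+05 Pa.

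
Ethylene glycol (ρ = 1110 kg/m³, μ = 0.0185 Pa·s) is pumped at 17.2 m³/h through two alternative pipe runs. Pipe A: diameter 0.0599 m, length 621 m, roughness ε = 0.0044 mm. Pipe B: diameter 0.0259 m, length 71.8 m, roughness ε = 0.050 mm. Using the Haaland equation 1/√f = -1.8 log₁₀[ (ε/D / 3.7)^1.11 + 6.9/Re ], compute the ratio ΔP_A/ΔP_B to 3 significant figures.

Pipe A: V = Q/A = 0.004778/0.002818 = 1.695 m/s; Re = 6093; ε/D = 7.35e-05; Haaland → f = 0.03562; ΔP_A = f(L/D)(ρV²/2) = 5.891e+05 Pa.
Pipe B: V = Q/A = 0.004778/0.0005269 = 9.069 m/s; Re = 1.409e+04; ε/D = 0.00193; Haaland → f = 0.03121; ΔP_B = f(L/D)(ρV²/2) = 3.949e+06 Pa.
ΔP_A/ΔP_B = 5.891e+05/3.949e+06 = 0.149.

ΔP_A/ΔP_B ≈ 0.149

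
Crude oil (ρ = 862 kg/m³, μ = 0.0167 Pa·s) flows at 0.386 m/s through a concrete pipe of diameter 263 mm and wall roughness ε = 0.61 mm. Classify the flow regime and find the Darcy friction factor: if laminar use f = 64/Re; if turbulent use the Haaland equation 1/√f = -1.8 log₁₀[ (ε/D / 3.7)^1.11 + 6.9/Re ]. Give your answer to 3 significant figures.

Re = ρVD/μ = 862·0.386·0.263/0.0167 = 5240.
Re > 4000 → turbulent. ε/D = 0.00061/0.263 = 0.00232; Haaland: 1/√f = -1.8 log₁₀[0.000279 + 0.00132] = 5.035, so f = 0.03945.

f ≈ 0.0394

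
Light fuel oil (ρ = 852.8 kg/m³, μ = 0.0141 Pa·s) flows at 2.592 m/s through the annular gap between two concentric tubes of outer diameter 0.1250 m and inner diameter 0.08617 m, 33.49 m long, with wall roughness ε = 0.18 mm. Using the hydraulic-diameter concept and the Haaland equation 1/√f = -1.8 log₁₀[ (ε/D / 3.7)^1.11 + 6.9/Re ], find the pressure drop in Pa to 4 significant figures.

Hydraulic diameter D_h = 4A/P = D_o - D_i = 0.125 - 0.08617 = 0.03883 m.
Re = ρVD_h/μ = 852.8·2.592·0.03883/0.0141 = 6087.
ε/D_h = 0.00018/0.03883 = 0.00464; Haaland gives 1/√f = -1.8 log₁₀[0.000601+0.00113] = 4.97, so f = 0.04049.
ΔP = f(L/D_h)(ρV²/2) = 0.04049·33.49/0.03883·2865 = 1e+05 Pa.

ΔP ≈ 100000 Pa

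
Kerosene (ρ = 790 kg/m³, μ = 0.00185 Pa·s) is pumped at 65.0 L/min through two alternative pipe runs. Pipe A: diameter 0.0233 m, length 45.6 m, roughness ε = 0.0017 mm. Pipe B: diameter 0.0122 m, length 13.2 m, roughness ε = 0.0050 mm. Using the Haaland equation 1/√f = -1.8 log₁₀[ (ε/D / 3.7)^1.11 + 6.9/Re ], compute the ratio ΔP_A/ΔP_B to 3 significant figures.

ΔP_A/ΔP_B ≈ 0.150

Pipe A: V = Q/A = 0.001083/0.0004264 = 2.541 m/s; Re = 2.528e+04; ε/D = 7.3e-05; Haaland → f = 0.02443; ΔP_A = f(L/D)(ρV²/2) = 1.219e+05 Pa.
Pipe B: V = Q/A = 0.001083/0.0001169 = 9.267 m/s; Re = 4.828e+04; ε/D = 0.00041; Haaland → f = 0.02211; ΔP_B = f(L/D)(ρV²/2) = 8.116e+05 Pa.
ΔP_A/ΔP_B = 1.219e+05/8.116e+05 = 0.150.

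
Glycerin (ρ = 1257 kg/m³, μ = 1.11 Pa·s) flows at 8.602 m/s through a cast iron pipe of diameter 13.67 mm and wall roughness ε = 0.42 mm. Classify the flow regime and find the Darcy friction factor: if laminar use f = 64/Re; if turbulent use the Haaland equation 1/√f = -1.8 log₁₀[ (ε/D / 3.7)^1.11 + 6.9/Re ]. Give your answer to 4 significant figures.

f ≈ 0.4806

Re = ρVD/μ = 1257·8.602·0.01367/1.11 = 133.2.
Re < 2300 → laminar, so f = 64/Re = 0.4806 (roughness is irrelevant in laminar flow).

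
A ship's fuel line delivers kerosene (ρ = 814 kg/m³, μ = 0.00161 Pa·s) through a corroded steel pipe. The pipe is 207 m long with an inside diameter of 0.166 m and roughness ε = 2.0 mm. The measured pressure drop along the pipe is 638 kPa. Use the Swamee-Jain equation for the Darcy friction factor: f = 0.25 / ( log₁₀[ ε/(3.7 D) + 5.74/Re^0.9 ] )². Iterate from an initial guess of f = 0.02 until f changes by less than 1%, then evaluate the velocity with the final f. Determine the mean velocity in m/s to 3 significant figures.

V ≈ 5.56 m/s

Rearranging Darcy-Weisbach: V = √(2·ΔP·D/(f·L·ρ)). With ε/D = 0.002/0.166 = 0.012, iterate starting from f = 0.02:
  f = 0.02 → V = √(2·6.38e+05·0.166/(0.02·207·814)) = 7.928 m/s; Re = ρVD/μ = 6.654e+05; f → 0.04055
  f = 0.04055 → V = 5.568 m/s; Re = 4.673e+05; f → 0.04061
Converged (Δf/f < 1%). With the final f = 0.04061: V = √(2·6.38e+05·0.166/(0.04061·207·814)) = 5.564 m/s.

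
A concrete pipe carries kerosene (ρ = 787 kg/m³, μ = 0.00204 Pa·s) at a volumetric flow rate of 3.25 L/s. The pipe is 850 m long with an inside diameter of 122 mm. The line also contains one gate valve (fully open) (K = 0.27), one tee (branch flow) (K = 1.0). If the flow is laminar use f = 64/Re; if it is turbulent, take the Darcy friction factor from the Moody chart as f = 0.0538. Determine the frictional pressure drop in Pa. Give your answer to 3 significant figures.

ΔP ≈ 11400 Pa

Q = 3.25 L/s = 3.25/1000 = 0.00325 m³/s.
Cross-sectional area A = πD²/4 = π(0.122)²/4 = 0.01169 m²; mean velocity V = Q/A = 0.00325/0.01169 = 0.278 m/s.
Reynolds number Re = ρVD/μ = 787 · 0.278 · 0.122 / 0.00204 = 1.309e+04.
Re > 4000 → turbulent; use the Moody-chart value f = 0.0538.
Total minor-loss coefficient ΣK = 1·0.27 + 1·1 = 1.27.
ΔP = [f·L/D + ΣK]·(ρV²/2) = [0.0538·850/0.122 + 1.27]·(787·0.278²/2) = [374.8 + 1.27]·30.42 = 1.144e+04 Pa.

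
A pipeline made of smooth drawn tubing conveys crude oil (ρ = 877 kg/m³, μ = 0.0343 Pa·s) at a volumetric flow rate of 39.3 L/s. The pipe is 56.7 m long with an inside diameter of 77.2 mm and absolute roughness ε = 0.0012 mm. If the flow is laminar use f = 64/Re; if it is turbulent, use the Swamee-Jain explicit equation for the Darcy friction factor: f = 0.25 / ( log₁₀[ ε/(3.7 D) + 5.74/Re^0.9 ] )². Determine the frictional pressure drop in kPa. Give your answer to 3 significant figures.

Q = 39.3 L/s = 39.3/1000 = 0.0393 m³/s.
Cross-sectional area A = πD²/4 = π(0.0772)²/4 = 0.004681 m²; mean velocity V = Q/A = 0.0393/0.004681 = 8.396 m/s.
Reynolds number Re = ρVD/μ = 877 · 8.396 · 0.0772 / 0.0343 = 1.657e+04.
Re > 4000 → turbulent. Relative roughness ε/D = 1.2e-06/0.0772 = 1.55e-05. Swamee-Jain: f = 0.25/(log₁₀[1.55e-05/3.7 + 5.74/1.657e+04^0.9])² = 0.25/(log₁₀[4.2e-06 + 0.000915])² = 0.25/(-3.037)² = 0.02711.
Darcy-Weisbach: ΔP = f(L/D)(ρV²/2) = 0.02711·(56.7/0.0772)·(877·8.396²/2) = 0.02711·734.5·3.091e+04 = 6.155e+05 Pa.
ΔP = 6.155e+05 Pa = 616 kPa.

ΔP ≈ 616 kPa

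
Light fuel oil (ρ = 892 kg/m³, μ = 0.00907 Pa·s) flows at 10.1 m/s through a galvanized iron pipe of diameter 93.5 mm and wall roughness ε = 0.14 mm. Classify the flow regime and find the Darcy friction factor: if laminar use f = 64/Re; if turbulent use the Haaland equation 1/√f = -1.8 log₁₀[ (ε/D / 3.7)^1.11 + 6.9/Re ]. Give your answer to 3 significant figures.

f ≈ 0.0237

Re = ρVD/μ = 892·10.1·0.0935/0.00907 = 9.287e+04.
Re > 4000 → turbulent. ε/D = 0.00014/0.0935 = 0.0015; Haaland: 1/√f = -1.8 log₁₀[0.000171 + 7.43e-05] = 6.497, so f = 0.02369.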